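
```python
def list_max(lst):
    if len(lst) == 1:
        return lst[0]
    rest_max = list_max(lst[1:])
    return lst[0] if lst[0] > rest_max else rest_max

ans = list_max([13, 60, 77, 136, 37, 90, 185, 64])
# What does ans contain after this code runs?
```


list_max([13, 60, 77, 136, 37, 90, 185, 64])
= compare 13 with list_max([60, 77, 136, 37, 90, 185, 64])
= compare 60 with list_max([77, 136, 37, 90, 185, 64])
= compare 77 with list_max([136, 37, 90, 185, 64])
= compare 136 with list_max([37, 90, 185, 64])
= compare 37 with list_max([90, 185, 64])
= compare 90 with list_max([185, 64])
= compare 185 with list_max([64])
Base: list_max([64]) = 64
compare 185 with 64: max = 185
compare 90 with 185: max = 185
compare 37 with 185: max = 185
compare 136 with 185: max = 185
compare 77 with 185: max = 185
compare 60 with 185: max = 185
compare 13 with 185: max = 185
= 185


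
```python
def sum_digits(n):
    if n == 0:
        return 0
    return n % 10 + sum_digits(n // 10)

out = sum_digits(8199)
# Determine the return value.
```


sum_digits(8199)
= 9 + sum_digits(819)
= 9 + 9 + sum_digits(81)
= 9 + 9 + 1 + sum_digits(8)
= 9 + 9 + 1 + 8 + sum_digits(0)
= 9 + 9 + 1 + 8 + 0
= 27


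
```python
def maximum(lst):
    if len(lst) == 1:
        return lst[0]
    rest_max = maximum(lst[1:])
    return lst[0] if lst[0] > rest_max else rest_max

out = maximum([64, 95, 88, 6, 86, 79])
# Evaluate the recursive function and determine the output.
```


maximum([64, 95, 88, 6, 86, 79])
= compare 64 with maximum([95, 88, 6, 86, 79])
= compare 95 with maximum([88, 6, 86, 79])
= compare 88 with maximum([6, 86, 79])
= compare 6 with maximum([86, 79])
= compare 86 with maximum([79])
Base: maximum([79]) = 79
compare 86 with 79: max = 86
compare 6 with 86: max = 86
compare 88 with 86: max = 88
compare 95 with 88: max = 95
compare 64 with 95: max = 95
= 95


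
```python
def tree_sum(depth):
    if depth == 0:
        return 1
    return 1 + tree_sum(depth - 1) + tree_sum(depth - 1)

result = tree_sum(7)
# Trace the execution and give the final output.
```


tree_sum(7)
= 1 + tree_sum(6) + tree_sum(6)
= 1 + 2 * tree_sum(6)
tree_sum(k) = 2^(k+1) - 1
tree_sum(0) = 1
tree_sum(1) = 3
tree_sum(2) = 7
tree_sum(3) = 15
tree_sum(4) = 31
tree_sum(7) = 2^8 - 1 = 255


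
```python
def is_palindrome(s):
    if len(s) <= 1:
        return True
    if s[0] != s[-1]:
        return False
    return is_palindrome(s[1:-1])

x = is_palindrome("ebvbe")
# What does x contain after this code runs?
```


is_palindrome("ebvbe")
"ebvbe": s[0]='e' == s[-1]='e' -> is_palindrome("bvb")
"bvb": s[0]='b' == s[-1]='b' -> is_palindrome("v")
"v": len <= 1 -> True
= True


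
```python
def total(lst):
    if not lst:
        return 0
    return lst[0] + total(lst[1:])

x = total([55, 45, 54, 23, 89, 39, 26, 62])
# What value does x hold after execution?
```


total([55, 45, 54, 23, 89, 39, 26, 62])
= 55 + total([45, 54, 23, 89, 39, 26, 62])
= 55 + 45 + total([54, 23, 89, 39, 26, 62])
= 55 + 45 + 54 + total([23, 89, 39, 26, 62])
= 55 + 45 + 54 + 23 + total([89, 39, 26, 62])
= 55 + 45 + 54 + 23 + 89 + total([39, 26, 62])
= 55 + 45 + 54 + 23 + 89 + 39 + total([26, 62])
= 55 + 45 + 54 + 23 + 89 + 39 + 26 + total([62])
= 55 + 45 + 54 + 23 + 89 + 39 + 26 + 62 + total([])
= 55 + 45 + 54 + 23 + 89 + 39 + 26 + 62 + 0
= 393


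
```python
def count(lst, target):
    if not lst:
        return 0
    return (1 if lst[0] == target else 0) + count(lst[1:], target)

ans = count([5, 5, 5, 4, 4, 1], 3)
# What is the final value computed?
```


count([5, 5, 5, 4, 4, 1], 3)
lst[0]=5 != 3: 0 + count([5, 5, 4, 4, 1], 3)
lst[0]=5 != 3: 0 + count([5, 4, 4, 1], 3)
lst[0]=5 != 3: 0 + count([4, 4, 1], 3)
lst[0]=4 != 3: 0 + count([4, 1], 3)
lst[0]=4 != 3: 0 + count([1], 3)
lst[0]=1 != 3: 0 + count([], 3)
= 0


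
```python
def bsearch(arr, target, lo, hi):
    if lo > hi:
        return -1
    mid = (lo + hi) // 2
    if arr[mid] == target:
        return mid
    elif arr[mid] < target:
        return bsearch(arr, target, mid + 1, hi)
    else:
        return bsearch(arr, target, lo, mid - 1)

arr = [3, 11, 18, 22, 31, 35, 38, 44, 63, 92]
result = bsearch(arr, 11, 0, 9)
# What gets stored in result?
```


bsearch(arr, 11, 0, 9)
lo=0, hi=9, mid=4, arr[mid]=31
31 > 11, search left half
lo=0, hi=3, mid=1, arr[mid]=11
arr[1] == 11, found at index 1
= 1


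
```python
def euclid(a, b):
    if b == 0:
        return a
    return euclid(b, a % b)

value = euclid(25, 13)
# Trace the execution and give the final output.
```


euclid(25, 13)
= euclid(13, 25 % 13) = euclid(13, 12)
= euclid(12, 13 % 12) = euclid(12, 1)
= euclid(1, 12 % 1) = euclid(1, 0)
b == 0, return a = 1


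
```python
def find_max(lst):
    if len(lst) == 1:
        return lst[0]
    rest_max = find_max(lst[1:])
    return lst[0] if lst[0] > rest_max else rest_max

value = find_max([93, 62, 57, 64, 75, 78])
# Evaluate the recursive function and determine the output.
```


find_max([93, 62, 57, 64, 75, 78])
= compare 93 with find_max([62, 57, 64, 75, 78])
= compare 62 with find_max([57, 64, 75, 78])
= compare 57 with find_max([64, 75, 78])
= compare 64 with find_max([75, 78])
= compare 75 with find_max([78])
Base: find_max([78]) = 78
compare 75 with 78: max = 78
compare 64 with 78: max = 78
compare 57 with 78: max = 78
compare 62 with 78: max = 78
compare 93 with 78: max = 93
= 93


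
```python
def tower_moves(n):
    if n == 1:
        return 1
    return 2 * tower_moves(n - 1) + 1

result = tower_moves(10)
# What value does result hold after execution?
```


tower_moves(10)
= 2 * tower_moves(9) + 1
= 2 * (2 * tower_moves(8) + 1) + 1
= 2 * (2 * (2 * tower_moves(7) + 1) + 1) + 1
= 2 * (2 * (2 * (2 * tower_moves(6) + 1) + 1) + 1) + 1
= 2 * (2 * (2 * (2 * (2 * tower_moves(5) + 1) + 1) + 1) + 1) + 1
= 2 * (2 * (2 * (2 * (2 * (2 * tower_moves(4) + 1) + 1) + 1) + 1) + 1) + 1
= 2 * (2 * (2 * (2 * (2 * (2 * (2 * tower_moves(3) + 1) + 1) + 1) + 1) + 1) + 1) + 1
= 2 * (2 * (2 * (2 * (2 * (2 * (2 * (2 * tower_moves(2) + 1) + 1) + 1) + 1) + 1) + 1) + 1) + 1
= 2 * (2 * (2 * (2 * (2 * (2 * (2 * (2 * (2 * tower_moves(1) + 1) + 1) + 1) + 1) + 1) + 1) + 1) + 1) + 1
Now compute bottom-up:
tower_moves(1) = 1
tower_moves(2) = 2 * 1 + 1 = 3
tower_moves(3) = 2 * 3 + 1 = 7
tower_moves(4) = 2 * 7 + 1 = 15
tower_moves(5) = 2 * 15 + 1 = 31
tower_moves(6) = 2 * 31 + 1 = 63
tower_moves(7) = 2 * 63 + 1 = 127
tower_moves(8) = 2 * 127 + 1 = 255
tower_moves(9) = 2 * 255 + 1 = 511
tower_moves(10) = 2 * 511 + 1 = 1023
= 1023


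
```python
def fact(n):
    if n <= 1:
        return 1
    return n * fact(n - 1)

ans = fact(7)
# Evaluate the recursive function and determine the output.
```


fact(7)
= 7 * fact(6)
= 7 * 6 * fact(5)
= 7 * 6 * 5 * fact(4)
= 7 * 6 * 5 * 4 * fact(3)
= 7 * 6 * 5 * 4 * 3 * fact(2)
= 7 * 6 * 5 * 4 * 3 * 2 * fact(1)
= 7 * 6 * 5 * 4 * 3 * 2 * 1
= 5040


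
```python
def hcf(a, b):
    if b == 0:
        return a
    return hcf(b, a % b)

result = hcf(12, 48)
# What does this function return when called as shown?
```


hcf(12, 48)
= hcf(48, 12 % 48) = hcf(48, 12)
= hcf(12, 48 % 12) = hcf(12, 0)
b == 0, return a = 12


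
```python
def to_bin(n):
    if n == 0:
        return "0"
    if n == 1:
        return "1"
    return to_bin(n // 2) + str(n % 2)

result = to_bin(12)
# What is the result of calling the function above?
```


to_bin(12)
= to_bin(6) + "0"
= to_bin(3) + "0" + "0"
= to_bin(1) + "1" + "0" + "0"
= "1" + "1" + "0" + "0"
= "1100"


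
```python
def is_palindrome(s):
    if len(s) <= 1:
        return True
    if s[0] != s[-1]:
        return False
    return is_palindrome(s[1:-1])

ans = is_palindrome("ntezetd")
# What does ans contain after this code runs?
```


is_palindrome("ntezetd")
"ntezetd": s[0]='n' != s[-1]='d' -> False
= False


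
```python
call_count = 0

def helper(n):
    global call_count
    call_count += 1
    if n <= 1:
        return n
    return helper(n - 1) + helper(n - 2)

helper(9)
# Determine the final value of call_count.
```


helper(9) calls helper(8) and helper(7); each non-base call branches into two more.
Let C(k) = total number of calls made by helper(k), including the call to helper(k) itself.
Base cases: C(0) = 1, C(1) = 1
Recurrence: C(k) = 1 + C(k-1) + C(k-2)
  C(2) = 1 + C(1) + C(0) = 1 + 1 + 1 = 3
  C(3) = 1 + C(2) + C(1) = 1 + 3 + 1 = 5
  C(4) = 1 + C(3) + C(2) = 1 + 5 + 3 = 9
  C(5) = 1 + C(4) + C(3) = 1 + 9 + 5 = 15
  C(6) = 1 + C(5) + C(4) = 1 + 15 + 9 = 25
  C(7) = 1 + C(6) + C(5) = 1 + 25 + 15 = 41
  C(8) = 1 + C(7) + C(6) = 1 + 41 + 25 = 67
  C(9) = 1 + C(8) + C(7) = 1 + 67 + 41 = 109
Total calls = C(9) = 109


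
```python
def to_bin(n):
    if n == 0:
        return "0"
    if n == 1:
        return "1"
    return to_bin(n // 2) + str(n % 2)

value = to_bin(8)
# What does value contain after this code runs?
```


to_bin(8)
= to_bin(4) + "0"
= to_bin(2) + "0" + "0"
= to_bin(1) + "0" + "0" + "0"
= "1" + "0" + "0" + "0"
= "1000"


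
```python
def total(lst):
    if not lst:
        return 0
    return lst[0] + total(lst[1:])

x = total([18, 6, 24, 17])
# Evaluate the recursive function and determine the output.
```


total([18, 6, 24, 17])
= 18 + total([6, 24, 17])
= 18 + 6 + total([24, 17])
= 18 + 6 + 24 + total([17])
= 18 + 6 + 24 + 17 + total([])
= 18 + 6 + 24 + 17 + 0
= 65


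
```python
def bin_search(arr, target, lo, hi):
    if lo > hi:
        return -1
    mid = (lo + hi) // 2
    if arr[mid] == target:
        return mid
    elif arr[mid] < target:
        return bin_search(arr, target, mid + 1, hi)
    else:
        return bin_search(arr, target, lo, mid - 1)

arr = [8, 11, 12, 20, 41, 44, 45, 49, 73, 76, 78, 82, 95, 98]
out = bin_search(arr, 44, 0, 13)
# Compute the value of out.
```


bin_search(arr, 44, 0, 13)
lo=0, hi=13, mid=6, arr[mid]=45
45 > 44, search left half
lo=0, hi=5, mid=2, arr[mid]=12
12 < 44, search right half
lo=3, hi=5, mid=4, arr[mid]=41
41 < 44, search right half
lo=5, hi=5, mid=5, arr[mid]=44
arr[5] == 44, found at index 5
= 5


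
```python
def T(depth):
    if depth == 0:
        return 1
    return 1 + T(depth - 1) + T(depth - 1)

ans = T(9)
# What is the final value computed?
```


T(9)
= 1 + T(8) + T(8)
= 1 + 2 * T(8)
T(k) = 2^(k+1) - 1
T(0) = 1
T(1) = 3
T(2) = 7
T(3) = 15
T(4) = 31
T(9) = 2^10 - 1 = 1023


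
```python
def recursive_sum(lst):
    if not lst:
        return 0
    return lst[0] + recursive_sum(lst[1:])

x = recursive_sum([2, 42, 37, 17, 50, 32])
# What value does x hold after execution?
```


recursive_sum([2, 42, 37, 17, 50, 32])
= 2 + recursive_sum([42, 37, 17, 50, 32])
= 2 + 42 + recursive_sum([37, 17, 50, 32])
= 2 + 42 + 37 + recursive_sum([17, 50, 32])
= 2 + 42 + 37 + 17 + recursive_sum([50, 32])
= 2 + 42 + 37 + 17 + 50 + recursive_sum([32])
= 2 + 42 + 37 + 17 + 50 + 32 + recursive_sum([])
= 2 + 42 + 37 + 17 + 50 + 32 + 0
= 180


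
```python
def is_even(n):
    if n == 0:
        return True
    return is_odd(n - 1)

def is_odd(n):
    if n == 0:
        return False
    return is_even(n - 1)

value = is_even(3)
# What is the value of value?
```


is_even(3)
= is_odd(2)
= is_even(1)
= is_odd(0)
n == 0: return False
= False


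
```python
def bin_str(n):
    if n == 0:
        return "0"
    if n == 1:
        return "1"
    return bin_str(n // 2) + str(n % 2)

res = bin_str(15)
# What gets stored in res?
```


bin_str(15)
= bin_str(7) + "1"
= bin_str(3) + "1" + "1"
= bin_str(1) + "1" + "1" + "1"
= "1" + "1" + "1" + "1"
= "1111"


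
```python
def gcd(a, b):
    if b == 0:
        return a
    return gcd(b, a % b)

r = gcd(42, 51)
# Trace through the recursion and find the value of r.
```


gcd(42, 51)
= gcd(51, 42 % 51) = gcd(51, 42)
= gcd(42, 51 % 42) = gcd(42, 9)
= gcd(9, 42 % 9) = gcd(9, 6)
= gcd(6, 9 % 6) = gcd(6, 3)
= gcd(3, 6 % 3) = gcd(3, 0)
b == 0, return a = 3


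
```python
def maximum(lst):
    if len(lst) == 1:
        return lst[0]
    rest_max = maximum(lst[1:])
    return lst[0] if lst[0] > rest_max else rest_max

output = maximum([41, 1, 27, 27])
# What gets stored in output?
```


maximum([41, 1, 27, 27])
= compare 41 with maximum([1, 27, 27])
= compare 1 with maximum([27, 27])
= compare 27 with maximum([27])
Base: maximum([27]) = 27
compare 27 with 27: max = 27
compare 1 with 27: max = 27
compare 41 with 27: max = 41
= 41


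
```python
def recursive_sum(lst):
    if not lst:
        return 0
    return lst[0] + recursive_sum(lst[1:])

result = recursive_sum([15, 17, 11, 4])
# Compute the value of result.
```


recursive_sum([15, 17, 11, 4])
= 15 + recursive_sum([17, 11, 4])
= 15 + 17 + recursive_sum([11, 4])
= 15 + 17 + 11 + recursive_sum([4])
= 15 + 17 + 11 + 4 + recursive_sum([])
= 15 + 17 + 11 + 4 + 0
= 47


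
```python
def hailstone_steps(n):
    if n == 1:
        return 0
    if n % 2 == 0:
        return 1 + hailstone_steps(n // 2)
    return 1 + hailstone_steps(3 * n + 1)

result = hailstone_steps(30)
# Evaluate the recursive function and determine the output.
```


hailstone_steps(30)
30 is even -> hailstone_steps(15)
15 is odd -> 3*15+1 = 46 -> hailstone_steps(46)
46 is even -> hailstone_steps(23)
23 is odd -> 3*23+1 = 70 -> hailstone_steps(70)
70 is even -> hailstone_steps(35)
35 is odd -> 3*35+1 = 106 -> hailstone_steps(106)
106 is even -> hailstone_steps(53)
53 is odd -> 3*53+1 = 160 -> hailstone_steps(160)
160 is even -> hailstone_steps(80)
80 is even -> hailstone_steps(40)
40 is even -> hailstone_steps(20)
20 is even -> hailstone_steps(10)
10 is even -> hailstone_steps(5)
5 is odd -> 3*5+1 = 16 -> hailstone_steps(16)
16 is even -> hailstone_steps(8)
8 is even -> hailstone_steps(4)
4 is even -> hailstone_steps(2)
2 is even -> hailstone_steps(1)
Reached 1 after 18 steps
= 18


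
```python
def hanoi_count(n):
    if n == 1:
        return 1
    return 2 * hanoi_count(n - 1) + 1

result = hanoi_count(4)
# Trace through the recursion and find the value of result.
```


hanoi_count(4)
= 2 * hanoi_count(3) + 1
= 2 * (2 * hanoi_count(2) + 1) + 1
= 2 * (2 * (2 * hanoi_count(1) + 1) + 1) + 1
Now compute bottom-up:
hanoi_count(1) = 1
hanoi_count(2) = 2 * 1 + 1 = 3
hanoi_count(3) = 2 * 3 + 1 = 7
hanoi_count(4) = 2 * 7 + 1 = 15
= 15


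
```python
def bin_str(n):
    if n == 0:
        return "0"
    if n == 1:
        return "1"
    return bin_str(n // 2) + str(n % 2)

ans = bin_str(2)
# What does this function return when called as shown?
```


bin_str(2)
= bin_str(1) + "0"
= "1" + "0"
= "10"


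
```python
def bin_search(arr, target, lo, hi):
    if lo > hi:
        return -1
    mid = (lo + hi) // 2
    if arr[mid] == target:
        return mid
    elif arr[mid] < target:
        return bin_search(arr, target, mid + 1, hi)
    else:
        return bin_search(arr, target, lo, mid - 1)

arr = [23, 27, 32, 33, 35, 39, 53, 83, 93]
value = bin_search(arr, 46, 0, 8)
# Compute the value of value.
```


bin_search(arr, 46, 0, 8)
lo=0, hi=8, mid=4, arr[mid]=35
35 < 46, search right half
lo=5, hi=8, mid=6, arr[mid]=53
53 > 46, search left half
lo=5, hi=5, mid=5, arr[mid]=39
39 < 46, search right half
lo > hi, target not found, return -1
= -1


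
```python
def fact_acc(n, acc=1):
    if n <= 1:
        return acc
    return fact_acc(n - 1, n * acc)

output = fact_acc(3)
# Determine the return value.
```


fact_acc(3, 1)
= fact_acc(2, 3 * 1) = fact_acc(2, 3)
= fact_acc(1, 2 * 3) = fact_acc(1, 6)
n <= 1, return acc = 6


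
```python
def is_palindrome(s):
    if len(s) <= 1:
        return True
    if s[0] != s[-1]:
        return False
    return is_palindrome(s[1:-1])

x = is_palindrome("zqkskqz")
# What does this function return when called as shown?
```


is_palindrome("zqkskqz")
"zqkskqz": s[0]='z' == s[-1]='z' -> is_palindrome("qkskq")
"qkskq": s[0]='q' == s[-1]='q' -> is_palindrome("ksk")
"ksk": s[0]='k' == s[-1]='k' -> is_palindrome("s")
"s": len <= 1 -> True
= True


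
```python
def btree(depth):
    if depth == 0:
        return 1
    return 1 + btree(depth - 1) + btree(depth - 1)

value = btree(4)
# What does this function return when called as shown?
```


btree(4)
= 1 + btree(3) + btree(3)
= 1 + 2 * btree(3)
btree(k) = 2^(k+1) - 1
btree(0) = 1
btree(1) = 3
btree(2) = 7
btree(3) = 15
btree(4) = 31
btree(4) = 2^5 - 1 = 31


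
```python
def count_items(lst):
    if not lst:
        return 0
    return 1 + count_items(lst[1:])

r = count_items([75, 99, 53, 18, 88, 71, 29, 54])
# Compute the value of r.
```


count_items([75, 99, 53, 18, 88, 71, 29, 54])
= 1 + count_items([99, 53, 18, 88, 71, 29, 54])
= 1 + 1 + count_items([53, 18, 88, 71, 29, 54])
= 1 + 1 + 1 + count_items([18, 88, 71, 29, 54])
= 1 + 1 + 1 + 1 + count_items([88, 71, 29, 54])
= 1 + 1 + 1 + 1 + 1 + count_items([71, 29, 54])
= 1 + 1 + 1 + 1 + 1 + 1 + count_items([29, 54])
= 1 + 1 + 1 + 1 + 1 + 1 + 1 + count_items([54])
= 1 + 1 + 1 + 1 + 1 + 1 + 1 + 1 + count_items([])
= 1 + 1 + 1 + 1 + 1 + 1 + 1 + 1 + 0
= 8


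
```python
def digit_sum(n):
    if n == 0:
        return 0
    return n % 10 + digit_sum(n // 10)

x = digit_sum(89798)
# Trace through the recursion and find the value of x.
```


digit_sum(89798)
= 8 + digit_sum(8979)
= 8 + 9 + digit_sum(897)
= 8 + 9 + 7 + digit_sum(89)
= 8 + 9 + 7 + 9 + digit_sum(8)
= 8 + 9 + 7 + 9 + 8 + digit_sum(0)
= 8 + 9 + 7 + 9 + 8 + 0
= 41


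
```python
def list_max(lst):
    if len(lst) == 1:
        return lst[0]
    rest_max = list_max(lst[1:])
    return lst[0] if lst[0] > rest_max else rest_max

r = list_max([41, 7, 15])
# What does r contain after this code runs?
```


list_max([41, 7, 15])
= compare 41 with list_max([7, 15])
= compare 7 with list_max([15])
Base: list_max([15]) = 15
compare 7 with 15: max = 15
compare 41 with 15: max = 41
= 41


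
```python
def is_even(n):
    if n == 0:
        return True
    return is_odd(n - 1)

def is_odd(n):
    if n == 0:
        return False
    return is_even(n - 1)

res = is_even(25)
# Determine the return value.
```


is_even(25)
= is_odd(24)
= is_even(23)
= is_odd(22)
= is_even(21)
= is_odd(20)
= is_even(19)
= is_odd(18)
= is_even(17)
= is_odd(16)
= is_even(15)
= is_odd(14)
= is_even(13)
= is_odd(12)
= is_even(11)
= is_odd(10)
= is_even(9)
= is_odd(8)
= is_even(7)
= is_odd(6)
= is_even(5)
= is_odd(4)
= is_even(3)
= is_odd(2)
= is_even(1)
= is_odd(0)
n == 0: return False
= False


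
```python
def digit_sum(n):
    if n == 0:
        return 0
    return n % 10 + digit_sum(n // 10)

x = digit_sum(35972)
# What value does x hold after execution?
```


digit_sum(35972)
= 2 + digit_sum(3597)
= 2 + 7 + digit_sum(359)
= 2 + 7 + 9 + digit_sum(35)
= 2 + 7 + 9 + 5 + digit_sum(3)
= 2 + 7 + 9 + 5 + 3 + digit_sum(0)
= 2 + 7 + 9 + 5 + 3 + 0
= 26


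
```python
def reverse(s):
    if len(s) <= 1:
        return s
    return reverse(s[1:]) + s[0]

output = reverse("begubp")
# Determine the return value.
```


reverse("begubp")
= reverse("egubp") + "b"
= reverse("gubp") + "e" + "b"
= reverse("ubp") + "g" + "e" + "b"
= reverse("bp") + "u" + "g" + "e" + "b"
= reverse("p") + "b" + "u" + "g" + "e" + "b"
= "p" + "b" + "u" + "g" + "e" + "b"
= "pbugeb"


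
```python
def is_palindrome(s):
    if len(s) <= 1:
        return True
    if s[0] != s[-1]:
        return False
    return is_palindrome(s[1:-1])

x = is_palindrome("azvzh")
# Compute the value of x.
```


is_palindrome("azvzh")
"azvzh": s[0]='a' != s[-1]='h' -> False
= False


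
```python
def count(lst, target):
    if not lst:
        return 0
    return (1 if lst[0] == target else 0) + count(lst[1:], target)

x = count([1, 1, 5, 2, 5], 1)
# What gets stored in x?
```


count([1, 1, 5, 2, 5], 1)
lst[0]=1 == 1: 1 + count([1, 5, 2, 5], 1)
lst[0]=1 == 1: 1 + count([5, 2, 5], 1)
lst[0]=5 != 1: 0 + count([2, 5], 1)
lst[0]=2 != 1: 0 + count([5], 1)
lst[0]=5 != 1: 0 + count([], 1)
= 2


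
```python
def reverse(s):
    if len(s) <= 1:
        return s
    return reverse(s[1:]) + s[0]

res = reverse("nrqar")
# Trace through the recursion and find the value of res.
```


reverse("nrqar")
= reverse("rqar") + "n"
= reverse("qar") + "r" + "n"
= reverse("ar") + "q" + "r" + "n"
= reverse("r") + "a" + "q" + "r" + "n"
= "r" + "a" + "q" + "r" + "n"
= "raqrn"


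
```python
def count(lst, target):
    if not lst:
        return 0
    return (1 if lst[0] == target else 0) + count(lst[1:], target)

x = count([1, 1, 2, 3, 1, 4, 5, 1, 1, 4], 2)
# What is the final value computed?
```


count([1, 1, 2, 3, 1, 4, 5, 1, 1, 4], 2)
lst[0]=1 != 2: 0 + count([1, 2, 3, 1, 4, 5, 1, 1, 4], 2)
lst[0]=1 != 2: 0 + count([2, 3, 1, 4, 5, 1, 1, 4], 2)
lst[0]=2 == 2: 1 + count([3, 1, 4, 5, 1, 1, 4], 2)
lst[0]=3 != 2: 0 + count([1, 4, 5, 1, 1, 4], 2)
lst[0]=1 != 2: 0 + count([4, 5, 1, 1, 4], 2)
lst[0]=4 != 2: 0 + count([5, 1, 1, 4], 2)
lst[0]=5 != 2: 0 + count([1, 1, 4], 2)
lst[0]=1 != 2: 0 + count([1, 4], 2)
lst[0]=1 != 2: 0 + count([4], 2)
lst[0]=4 != 2: 0 + count([], 2)
= 1


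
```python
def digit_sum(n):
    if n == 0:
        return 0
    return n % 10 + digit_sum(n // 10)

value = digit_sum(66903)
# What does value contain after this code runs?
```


digit_sum(66903)
= 3 + digit_sum(6690)
= 3 + 0 + digit_sum(669)
= 3 + 0 + 9 + digit_sum(66)
= 3 + 0 + 9 + 6 + digit_sum(6)
= 3 + 0 + 9 + 6 + 6 + digit_sum(0)
= 3 + 0 + 9 + 6 + 6 + 0
= 24


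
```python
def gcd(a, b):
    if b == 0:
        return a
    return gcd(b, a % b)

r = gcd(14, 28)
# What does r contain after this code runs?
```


gcd(14, 28)
= gcd(28, 14 % 28) = gcd(28, 14)
= gcd(14, 28 % 14) = gcd(14, 0)
b == 0, return a = 14


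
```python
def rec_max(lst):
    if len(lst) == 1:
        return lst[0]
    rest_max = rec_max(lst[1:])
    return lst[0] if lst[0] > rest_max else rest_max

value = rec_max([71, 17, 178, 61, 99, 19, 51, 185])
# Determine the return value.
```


rec_max([71, 17, 178, 61, 99, 19, 51, 185])
= compare 71 with rec_max([17, 178, 61, 99, 19, 51, 185])
= compare 17 with rec_max([178, 61, 99, 19, 51, 185])
= compare 178 with rec_max([61, 99, 19, 51, 185])
= compare 61 with rec_max([99, 19, 51, 185])
= compare 99 with rec_max([19, 51, 185])
= compare 19 with rec_max([51, 185])
= compare 51 with rec_max([185])
Base: rec_max([185]) = 185
compare 51 with 185: max = 185
compare 19 with 185: max = 185
compare 99 with 185: max = 185
compare 61 with 185: max = 185
compare 178 with 185: max = 185
compare 17 with 185: max = 185
compare 71 with 185: max = 185
= 185


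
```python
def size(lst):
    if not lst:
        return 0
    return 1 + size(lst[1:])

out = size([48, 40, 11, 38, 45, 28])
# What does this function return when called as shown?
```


size([48, 40, 11, 38, 45, 28])
= 1 + size([40, 11, 38, 45, 28])
= 1 + 1 + size([11, 38, 45, 28])
= 1 + 1 + 1 + size([38, 45, 28])
= 1 + 1 + 1 + 1 + size([45, 28])
= 1 + 1 + 1 + 1 + 1 + size([28])
= 1 + 1 + 1 + 1 + 1 + 1 + size([])
= 1 + 1 + 1 + 1 + 1 + 1 + 0
= 6


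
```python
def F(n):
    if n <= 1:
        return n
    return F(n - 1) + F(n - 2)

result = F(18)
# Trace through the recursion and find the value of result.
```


F(18)
= F(17) + F(16)
= (F(16) + F(15)) + F(16)
Computing bottom-up: F(0)=0, F(1)=1, F(2)=1, F(3)=2, F(4)=3, F(5)=5, F(6)=8, F(7)=13, F(8)=21, F(9)=34, F(10)=55, F(11)=89, F(12)=144, F(13)=233, F(14)=377, F(15)=610, F(16)=987, F(17)=1597, F(18)=2584
= 2584


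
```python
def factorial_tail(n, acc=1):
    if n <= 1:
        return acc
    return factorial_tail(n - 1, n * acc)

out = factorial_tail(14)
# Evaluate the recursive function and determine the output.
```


factorial_tail(14, 1)
= factorial_tail(13, 14 * 1) = factorial_tail(13, 14)
= factorial_tail(12, 13 * 14) = factorial_tail(12, 182)
= factorial_tail(11, 12 * 182) = factorial_tail(11, 2184)
= factorial_tail(10, 11 * 2184) = factorial_tail(10, 24024)
= factorial_tail(9, 10 * 24024) = factorial_tail(9, 240240)
= factorial_tail(8, 9 * 240240) = factorial_tail(8, 2162160)
= factorial_tail(7, 8 * 2162160) = factorial_tail(7, 17297280)
= factorial_tail(6, 7 * 17297280) = factorial_tail(6, 121080960)
= factorial_tail(5, 6 * 121080960) = factorial_tail(5, 726485760)
= factorial_tail(4, 5 * 726485760) = factorial_tail(4, 3632428800)
= factorial_tail(3, 4 * 3632428800) = factorial_tail(3, 14529715200)
= factorial_tail(2, 3 * 14529715200) = factorial_tail(2, 43589145600)
= factorial_tail(1, 2 * 43589145600) = factorial_tail(1, 87178291200)
n <= 1, return acc = 87178291200


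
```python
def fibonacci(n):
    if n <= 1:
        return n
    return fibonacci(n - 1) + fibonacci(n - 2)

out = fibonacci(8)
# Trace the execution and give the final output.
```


fibonacci(8)
= fibonacci(7) + fibonacci(6)
= (fibonacci(6) + fibonacci(5)) + fibonacci(6)
Computing bottom-up: fibonacci(0)=0, fibonacci(1)=1, fibonacci(2)=1, fibonacci(3)=2, fibonacci(4)=3, fibonacci(5)=5, fibonacci(6)=8, fibonacci(7)=13, fibonacci(8)=21
= 21


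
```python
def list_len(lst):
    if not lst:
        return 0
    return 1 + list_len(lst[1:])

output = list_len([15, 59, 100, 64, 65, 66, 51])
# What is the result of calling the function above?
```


list_len([15, 59, 100, 64, 65, 66, 51])
= 1 + list_len([59, 100, 64, 65, 66, 51])
= 1 + 1 + list_len([100, 64, 65, 66, 51])
= 1 + 1 + 1 + list_len([64, 65, 66, 51])
= 1 + 1 + 1 + 1 + list_len([65, 66, 51])
= 1 + 1 + 1 + 1 + 1 + list_len([66, 51])
= 1 + 1 + 1 + 1 + 1 + 1 + list_len([51])
= 1 + 1 + 1 + 1 + 1 + 1 + 1 + list_len([])
= 1 + 1 + 1 + 1 + 1 + 1 + 1 + 0
= 7


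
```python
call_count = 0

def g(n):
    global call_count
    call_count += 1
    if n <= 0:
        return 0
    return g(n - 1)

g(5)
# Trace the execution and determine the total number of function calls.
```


g(5) calls g(4) calls ... calls g(0)
Total calls: 5 + 1 (for base case) = 6


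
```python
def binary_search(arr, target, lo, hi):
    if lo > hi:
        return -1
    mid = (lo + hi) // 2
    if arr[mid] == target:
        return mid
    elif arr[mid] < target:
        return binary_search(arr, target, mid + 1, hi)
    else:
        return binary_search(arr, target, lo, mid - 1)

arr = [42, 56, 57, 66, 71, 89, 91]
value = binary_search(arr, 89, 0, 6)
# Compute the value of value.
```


binary_search(arr, 89, 0, 6)
lo=0, hi=6, mid=3, arr[mid]=66
66 < 89, search right half
lo=4, hi=6, mid=5, arr[mid]=89
arr[5] == 89, found at index 5
= 5


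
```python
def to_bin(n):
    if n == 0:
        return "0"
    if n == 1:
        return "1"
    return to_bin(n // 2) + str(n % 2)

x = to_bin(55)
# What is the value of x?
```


to_bin(55)
= to_bin(27) + "1"
= to_bin(13) + "1" + "1"
= to_bin(6) + "1" + "1" + "1"
= to_bin(3) + "0" + "1" + "1" + "1"
= to_bin(1) + "1" + "0" + "1" + "1" + "1"
= "1" + "1" + "0" + "1" + "1" + "1"
= "110111"


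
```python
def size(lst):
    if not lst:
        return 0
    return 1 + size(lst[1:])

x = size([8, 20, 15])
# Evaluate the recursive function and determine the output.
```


size([8, 20, 15])
= 1 + size([20, 15])
= 1 + 1 + size([15])
= 1 + 1 + 1 + size([])
= 1 + 1 + 1 + 0
= 3


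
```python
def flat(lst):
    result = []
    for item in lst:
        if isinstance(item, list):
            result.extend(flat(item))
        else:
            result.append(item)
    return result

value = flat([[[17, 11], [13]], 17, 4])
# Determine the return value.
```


flat([[[17, 11], [13]], 17, 4])
Processing each element:
  [[17, 11], [13]] is a list -> flat recursively -> [17, 11, 13]
  17 is not a list -> append 17
  4 is not a list -> append 4
= [17, 11, 13, 17, 4]


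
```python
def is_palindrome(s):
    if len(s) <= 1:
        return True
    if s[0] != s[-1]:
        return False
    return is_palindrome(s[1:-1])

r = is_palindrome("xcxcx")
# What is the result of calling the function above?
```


is_palindrome("xcxcx")
"xcxcx": s[0]='x' == s[-1]='x' -> is_palindrome("cxc")
"cxc": s[0]='c' == s[-1]='c' -> is_palindrome("x")
"x": len <= 1 -> True
= True


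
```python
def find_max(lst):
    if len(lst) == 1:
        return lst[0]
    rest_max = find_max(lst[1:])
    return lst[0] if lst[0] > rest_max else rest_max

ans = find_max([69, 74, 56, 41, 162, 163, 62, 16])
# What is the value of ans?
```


find_max([69, 74, 56, 41, 162, 163, 62, 16])
= compare 69 with find_max([74, 56, 41, 162, 163, 62, 16])
= compare 74 with find_max([56, 41, 162, 163, 62, 16])
= compare 56 with find_max([41, 162, 163, 62, 16])
= compare 41 with find_max([162, 163, 62, 16])
= compare 162 with find_max([163, 62, 16])
= compare 163 with find_max([62, 16])
= compare 62 with find_max([16])
Base: find_max([16]) = 16
compare 62 with 16: max = 62
compare 163 with 62: max = 163
compare 162 with 163: max = 163
compare 41 with 163: max = 163
compare 56 with 163: max = 163
compare 74 with 163: max = 163
compare 69 with 163: max = 163
= 163


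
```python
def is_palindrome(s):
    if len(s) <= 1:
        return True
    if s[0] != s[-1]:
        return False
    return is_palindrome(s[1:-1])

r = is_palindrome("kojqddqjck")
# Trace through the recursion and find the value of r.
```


is_palindrome("kojqddqjck")
"kojqddqjck": s[0]='k' == s[-1]='k' -> is_palindrome("ojqddqjc")
"ojqddqjc": s[0]='o' != s[-1]='c' -> False
= False


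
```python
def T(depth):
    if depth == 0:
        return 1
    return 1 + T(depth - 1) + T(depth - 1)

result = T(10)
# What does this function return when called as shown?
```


T(10)
= 1 + T(9) + T(9)
= 1 + 2 * T(9)
T(k) = 2^(k+1) - 1
T(0) = 1
T(1) = 3
T(2) = 7
T(3) = 15
T(4) = 31
T(10) = 2^11 - 1 = 2047


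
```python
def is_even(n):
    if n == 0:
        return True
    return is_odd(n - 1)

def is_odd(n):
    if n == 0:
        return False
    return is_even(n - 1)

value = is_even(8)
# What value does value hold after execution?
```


is_even(8)
= is_odd(7)
= is_even(6)
= is_odd(5)
= is_even(4)
= is_odd(3)
= is_even(2)
= is_odd(1)
= is_even(0)
n == 0: return True
= True


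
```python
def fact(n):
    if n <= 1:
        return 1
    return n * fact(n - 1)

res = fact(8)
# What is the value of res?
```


fact(8)
= 8 * fact(7)
= 8 * 7 * fact(6)
= 8 * 7 * 6 * fact(5)
= 8 * 7 * 6 * 5 * fact(4)
= 8 * 7 * 6 * 5 * 4 * fact(3)
= 8 * 7 * 6 * 5 * 4 * 3 * fact(2)
= 8 * 7 * 6 * 5 * 4 * 3 * 2 * fact(1)
= 8 * 7 * 6 * 5 * 4 * 3 * 2 * 1
= 40320


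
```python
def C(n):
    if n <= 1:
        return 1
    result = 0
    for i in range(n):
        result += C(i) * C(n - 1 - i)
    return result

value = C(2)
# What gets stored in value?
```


C(2)
= sum of C(i) * C(2-1-i) for i in 0..1
  C(0)*C(1) = 1*1 = 1
  C(1)*C(0) = 1*1 = 1
= 1 + 1
= 2


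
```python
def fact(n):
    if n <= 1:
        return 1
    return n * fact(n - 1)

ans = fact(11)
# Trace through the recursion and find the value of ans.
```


fact(11)
= 11 * fact(10)
= 11 * 10 * fact(9)
= 11 * 10 * 9 * fact(8)
= 11 * 10 * 9 * 8 * fact(7)
= 11 * 10 * 9 * 8 * 7 * fact(6)
= 11 * 10 * 9 * 8 * 7 * 6 * fact(5)
= 11 * 10 * 9 * 8 * 7 * 6 * 5 * fact(4)
= 11 * 10 * 9 * 8 * 7 * 6 * 5 * 4 * fact(3)
= 11 * 10 * 9 * 8 * 7 * 6 * 5 * 4 * 3 * fact(2)
= 11 * 10 * 9 * 8 * 7 * 6 * 5 * 4 * 3 * 2 * fact(1)
= 11 * 10 * 9 * 8 * 7 * 6 * 5 * 4 * 3 * 2 * 1
= 39916800


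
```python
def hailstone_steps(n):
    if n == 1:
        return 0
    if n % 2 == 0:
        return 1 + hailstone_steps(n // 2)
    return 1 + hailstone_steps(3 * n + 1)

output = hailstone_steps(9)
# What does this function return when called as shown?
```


hailstone_steps(9)
9 is odd -> 3*9+1 = 28 -> hailstone_steps(28)
28 is even -> hailstone_steps(14)
14 is even -> hailstone_steps(7)
7 is odd -> 3*7+1 = 22 -> hailstone_steps(22)
22 is even -> hailstone_steps(11)
11 is odd -> 3*11+1 = 34 -> hailstone_steps(34)
34 is even -> hailstone_steps(17)
17 is odd -> 3*17+1 = 52 -> hailstone_steps(52)
52 is even -> hailstone_steps(26)
26 is even -> hailstone_steps(13)
13 is odd -> 3*13+1 = 40 -> hailstone_steps(40)
40 is even -> hailstone_steps(20)
20 is even -> hailstone_steps(10)
10 is even -> hailstone_steps(5)
5 is odd -> 3*5+1 = 16 -> hailstone_steps(16)
16 is even -> hailstone_steps(8)
8 is even -> hailstone_steps(4)
4 is even -> hailstone_steps(2)
2 is even -> hailstone_steps(1)
Reached 1 after 19 steps
= 19


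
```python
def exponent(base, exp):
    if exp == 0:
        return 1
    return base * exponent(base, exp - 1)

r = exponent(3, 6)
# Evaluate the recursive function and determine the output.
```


exponent(3, 6)
= 3 * exponent(3, 5)
= 3 * 3 * exponent(3, 4)
= 3 * 3 * 3 * exponent(3, 3)
= 3 * 3 * 3 * 3 * exponent(3, 2)
= 3 * 3 * 3 * 3 * 3 * exponent(3, 1)
= 3 * 3 * 3 * 3 * 3 * 3 * exponent(3, 0)
= 3 * 3 * 3 * 3 * 3 * 3 * 1
= 729


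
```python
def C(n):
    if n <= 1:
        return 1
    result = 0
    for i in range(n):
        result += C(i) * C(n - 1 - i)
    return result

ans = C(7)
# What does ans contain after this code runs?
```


C(7)
= sum of C(i) * C(7-1-i) for i in 0..6
First compute sub-values bottom-up:
  C(0) = 1, C(1) = 1
  C(2) = 1*1 + 1*1 = 2
  C(3) = 1*2 + 1*1 + 2*1 = 5
  C(4) = 1*5 + 1*2 + 2*1 + 5*1 = 14
  C(5) = 1*14 + 1*5 + 2*2 + 5*1 + 14*1 = 42
  C(6) = 1*42 + 1*14 + 2*5 + 5*2 + 14*1 + 42*1 = 132
Now C(7):
  C(0)*C(6) = 1*132 = 132
  C(1)*C(5) = 1*42 = 42
  C(2)*C(4) = 2*14 = 28
  C(3)*C(3) = 5*5 = 25
  C(4)*C(2) = 14*2 = 28
  C(5)*C(1) = 42*1 = 42
  C(6)*C(0) = 132*1 = 132
= 132 + 42 + 28 + 25 + 28 + 42 + 132
= 429


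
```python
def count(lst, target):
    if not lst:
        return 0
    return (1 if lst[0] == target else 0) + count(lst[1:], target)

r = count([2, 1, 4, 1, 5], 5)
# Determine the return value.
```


count([2, 1, 4, 1, 5], 5)
lst[0]=2 != 5: 0 + count([1, 4, 1, 5], 5)
lst[0]=1 != 5: 0 + count([4, 1, 5], 5)
lst[0]=4 != 5: 0 + count([1, 5], 5)
lst[0]=1 != 5: 0 + count([5], 5)
lst[0]=5 == 5: 1 + count([], 5)
= 1


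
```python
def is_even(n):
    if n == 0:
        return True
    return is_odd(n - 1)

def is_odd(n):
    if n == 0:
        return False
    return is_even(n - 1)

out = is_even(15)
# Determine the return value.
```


is_even(15)
= is_odd(14)
= is_even(13)
= is_odd(12)
= is_even(11)
= is_odd(10)
= is_even(9)
= is_odd(8)
= is_even(7)
= is_odd(6)
= is_even(5)
= is_odd(4)
= is_even(3)
= is_odd(2)
= is_even(1)
= is_odd(0)
n == 0: return False
= False


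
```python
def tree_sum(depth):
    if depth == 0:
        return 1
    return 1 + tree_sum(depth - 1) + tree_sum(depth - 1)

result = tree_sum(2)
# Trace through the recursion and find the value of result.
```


tree_sum(2)
= 1 + tree_sum(1) + tree_sum(1)
= 1 + 2 * tree_sum(1)
tree_sum(k) = 2^(k+1) - 1
tree_sum(0) = 1
tree_sum(1) = 3
tree_sum(2) = 7
tree_sum(2) = 2^3 - 1 = 7


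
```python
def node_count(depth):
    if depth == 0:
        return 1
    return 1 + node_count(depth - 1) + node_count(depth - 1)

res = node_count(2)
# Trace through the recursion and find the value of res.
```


node_count(2)
= 1 + node_count(1) + node_count(1)
= 1 + 2 * node_count(1)
node_count(k) = 2^(k+1) - 1
node_count(0) = 1
node_count(1) = 3
node_count(2) = 7
node_count(2) = 2^3 - 1 = 7


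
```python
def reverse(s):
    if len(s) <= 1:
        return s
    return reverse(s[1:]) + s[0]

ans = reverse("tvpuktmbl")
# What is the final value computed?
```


reverse("tvpuktmbl")
= reverse("vpuktmbl") + "t"
= reverse("puktmbl") + "v" + "t"
= reverse("uktmbl") + "p" + "v" + "t"
= reverse("ktmbl") + "u" + "p" + "v" + "t"
= reverse("tmbl") + "k" + "u" + "p" + "v" + "t"
= reverse("mbl") + "t" + "k" + "u" + "p" + "v" + "t"
= reverse("bl") + "m" + "t" + "k" + "u" + "p" + "v" + "t"
= reverse("l") + "b" + "m" + "t" + "k" + "u" + "p" + "v" + "t"
= "l" + "b" + "m" + "t" + "k" + "u" + "p" + "v" + "t"
= "lbmtkupvt"


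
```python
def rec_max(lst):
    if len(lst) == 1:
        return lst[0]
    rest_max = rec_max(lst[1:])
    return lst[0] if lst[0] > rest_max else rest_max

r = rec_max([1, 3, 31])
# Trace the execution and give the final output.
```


rec_max([1, 3, 31])
= compare 1 with rec_max([3, 31])
= compare 3 with rec_max([31])
Base: rec_max([31]) = 31
compare 3 with 31: max = 31
compare 1 with 31: max = 31
= 31


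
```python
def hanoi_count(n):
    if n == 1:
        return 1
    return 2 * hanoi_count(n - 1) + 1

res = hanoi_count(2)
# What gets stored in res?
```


hanoi_count(2)
= 2 * hanoi_count(1) + 1
Now compute bottom-up:
hanoi_count(1) = 1
hanoi_count(2) = 2 * 1 + 1 = 3
= 3


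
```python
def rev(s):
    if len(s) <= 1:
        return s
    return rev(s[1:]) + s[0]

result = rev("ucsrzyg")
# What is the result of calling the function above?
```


rev("ucsrzyg")
= rev("csrzyg") + "u"
= rev("srzyg") + "c" + "u"
= rev("rzyg") + "s" + "c" + "u"
= rev("zyg") + "r" + "s" + "c" + "u"
= rev("yg") + "z" + "r" + "s" + "c" + "u"
= rev("g") + "y" + "z" + "r" + "s" + "c" + "u"
= "g" + "y" + "z" + "r" + "s" + "c" + "u"
= "gyzrscu"


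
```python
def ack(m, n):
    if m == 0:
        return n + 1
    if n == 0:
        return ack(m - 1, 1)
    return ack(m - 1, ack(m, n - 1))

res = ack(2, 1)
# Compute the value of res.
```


ack(2, 1)
= ack(1, ack(2, 0))
First compute ack(2, 0) = 3
= ack(1, 3)
= 5


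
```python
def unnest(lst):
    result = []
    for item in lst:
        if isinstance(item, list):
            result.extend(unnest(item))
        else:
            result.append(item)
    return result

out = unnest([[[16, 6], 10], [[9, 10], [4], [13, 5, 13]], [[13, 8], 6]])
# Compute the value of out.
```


unnest([[[16, 6], 10], [[9, 10], [4], [13, 5, 13]], [[13, 8], 6]])
Processing each element:
  [[16, 6], 10] is a list -> unnest recursively -> [16, 6, 10]
  [[9, 10], [4], [13, 5, 13]] is a list -> unnest recursively -> [9, 10, 4, 13, 5, 13]
  [[13, 8], 6] is a list -> unnest recursively -> [13, 8, 6]
= [16, 6, 10, 9, 10, 4, 13, 5, 13, 13, 8, 6]


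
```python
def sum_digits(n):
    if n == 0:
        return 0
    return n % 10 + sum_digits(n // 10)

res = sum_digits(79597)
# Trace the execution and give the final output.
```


sum_digits(79597)
= 7 + sum_digits(7959)
= 7 + 9 + sum_digits(795)
= 7 + 9 + 5 + sum_digits(79)
= 7 + 9 + 5 + 9 + sum_digits(7)
= 7 + 9 + 5 + 9 + 7 + sum_digits(0)
= 7 + 9 + 5 + 9 + 7 + 0
= 37


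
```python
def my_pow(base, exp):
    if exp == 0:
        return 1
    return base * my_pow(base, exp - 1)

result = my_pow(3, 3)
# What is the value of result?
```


my_pow(3, 3)
= 3 * my_pow(3, 2)
= 3 * 3 * my_pow(3, 1)
= 3 * 3 * 3 * my_pow(3, 0)
= 3 * 3 * 3 * 1
= 27


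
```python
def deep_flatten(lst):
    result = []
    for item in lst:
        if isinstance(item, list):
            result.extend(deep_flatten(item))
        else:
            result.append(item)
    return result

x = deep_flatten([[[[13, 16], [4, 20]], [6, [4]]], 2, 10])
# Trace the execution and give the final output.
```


deep_flatten([[[[13, 16], [4, 20]], [6, [4]]], 2, 10])
Processing each element:
  [[[13, 16], [4, 20]], [6, [4]]] is a list -> deep_flatten recursively -> [13, 16, 4, 20, 6, 4]
  2 is not a list -> append 2
  10 is not a list -> append 10
= [13, 16, 4, 20, 6, 4, 2, 10]


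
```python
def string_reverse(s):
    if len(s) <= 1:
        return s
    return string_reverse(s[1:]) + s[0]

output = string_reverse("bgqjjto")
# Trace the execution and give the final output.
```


string_reverse("bgqjjto")
= string_reverse("gqjjto") + "b"
= string_reverse("qjjto") + "g" + "b"
= string_reverse("jjto") + "q" + "g" + "b"
= string_reverse("jto") + "j" + "q" + "g" + "b"
= string_reverse("to") + "j" + "j" + "q" + "g" + "b"
= string_reverse("o") + "t" + "j" + "j" + "q" + "g" + "b"
= "o" + "t" + "j" + "j" + "q" + "g" + "b"
= "otjjqgb"


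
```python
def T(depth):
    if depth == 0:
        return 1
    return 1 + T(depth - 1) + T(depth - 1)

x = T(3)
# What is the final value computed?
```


T(3)
= 1 + T(2) + T(2)
= 1 + 2 * T(2)
T(k) = 2^(k+1) - 1
T(0) = 1
T(1) = 3
T(2) = 7
T(3) = 15
T(3) = 2^4 - 1 = 15


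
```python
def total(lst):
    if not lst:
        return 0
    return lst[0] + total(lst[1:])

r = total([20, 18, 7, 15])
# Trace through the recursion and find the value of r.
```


total([20, 18, 7, 15])
= 20 + total([18, 7, 15])
= 20 + 18 + total([7, 15])
= 20 + 18 + 7 + total([15])
= 20 + 18 + 7 + 15 + total([])
= 20 + 18 + 7 + 15 + 0
= 60


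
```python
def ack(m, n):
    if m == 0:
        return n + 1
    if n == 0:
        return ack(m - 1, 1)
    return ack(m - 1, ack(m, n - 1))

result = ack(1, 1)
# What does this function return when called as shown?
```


ack(1, 1)
= ack(0, ack(1, 0))
First compute ack(1, 0) = 2
= ack(0, 2)
= 3
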